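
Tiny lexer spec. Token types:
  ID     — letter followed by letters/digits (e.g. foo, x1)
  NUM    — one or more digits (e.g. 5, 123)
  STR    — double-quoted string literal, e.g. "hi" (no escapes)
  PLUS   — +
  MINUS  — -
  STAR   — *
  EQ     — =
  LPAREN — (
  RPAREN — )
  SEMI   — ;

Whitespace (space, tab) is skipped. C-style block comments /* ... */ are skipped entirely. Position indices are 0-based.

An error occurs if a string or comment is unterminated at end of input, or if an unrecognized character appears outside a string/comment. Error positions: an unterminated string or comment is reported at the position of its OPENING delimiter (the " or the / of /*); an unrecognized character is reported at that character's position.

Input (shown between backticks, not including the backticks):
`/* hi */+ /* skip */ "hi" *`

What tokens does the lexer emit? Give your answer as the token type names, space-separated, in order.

pos=0: enter COMMENT mode (saw '/*')
exit COMMENT mode (now at pos=8)
pos=8: emit PLUS '+'
pos=10: enter COMMENT mode (saw '/*')
exit COMMENT mode (now at pos=20)
pos=21: enter STRING mode
pos=21: emit STR "hi" (now at pos=25)
pos=26: emit STAR '*'
DONE. 3 tokens: [PLUS, STR, STAR]

Answer: PLUS STR STAR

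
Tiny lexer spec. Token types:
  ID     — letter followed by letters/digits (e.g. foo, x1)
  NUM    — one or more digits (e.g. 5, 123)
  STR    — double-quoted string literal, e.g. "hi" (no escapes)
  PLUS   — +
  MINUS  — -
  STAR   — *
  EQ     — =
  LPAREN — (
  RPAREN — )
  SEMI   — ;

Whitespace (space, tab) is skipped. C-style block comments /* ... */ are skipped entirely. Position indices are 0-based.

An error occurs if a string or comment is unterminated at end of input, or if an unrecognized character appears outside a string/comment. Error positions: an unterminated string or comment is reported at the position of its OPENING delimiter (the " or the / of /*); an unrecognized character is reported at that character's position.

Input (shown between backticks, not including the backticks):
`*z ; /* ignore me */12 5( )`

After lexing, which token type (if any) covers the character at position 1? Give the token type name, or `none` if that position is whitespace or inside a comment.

pos=0: emit STAR '*'
pos=1: emit ID 'z' (now at pos=2)
pos=3: emit SEMI ';'
pos=5: enter COMMENT mode (saw '/*')
exit COMMENT mode (now at pos=20)
pos=20: emit NUM '12' (now at pos=22)
pos=23: emit NUM '5' (now at pos=24)
pos=24: emit LPAREN '('
pos=26: emit RPAREN ')'
DONE. 7 tokens: [STAR, ID, SEMI, NUM, NUM, LPAREN, RPAREN]
Position 1: char is 'z' -> ID

Answer: ID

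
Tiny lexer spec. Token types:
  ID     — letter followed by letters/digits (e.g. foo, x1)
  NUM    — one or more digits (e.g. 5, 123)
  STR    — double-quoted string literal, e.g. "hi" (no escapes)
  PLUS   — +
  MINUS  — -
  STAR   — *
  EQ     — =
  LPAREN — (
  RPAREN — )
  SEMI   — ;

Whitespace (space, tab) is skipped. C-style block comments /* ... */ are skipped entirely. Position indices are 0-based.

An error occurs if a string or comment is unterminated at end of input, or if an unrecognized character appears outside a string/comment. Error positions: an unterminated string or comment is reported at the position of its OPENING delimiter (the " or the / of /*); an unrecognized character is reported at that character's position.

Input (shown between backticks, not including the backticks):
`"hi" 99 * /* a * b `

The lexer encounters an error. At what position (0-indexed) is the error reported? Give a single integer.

pos=0: enter STRING mode
pos=0: emit STR "hi" (now at pos=4)
pos=5: emit NUM '99' (now at pos=7)
pos=8: emit STAR '*'
pos=10: enter COMMENT mode (saw '/*')
pos=10: ERROR — unterminated comment (reached EOF)

Answer: 10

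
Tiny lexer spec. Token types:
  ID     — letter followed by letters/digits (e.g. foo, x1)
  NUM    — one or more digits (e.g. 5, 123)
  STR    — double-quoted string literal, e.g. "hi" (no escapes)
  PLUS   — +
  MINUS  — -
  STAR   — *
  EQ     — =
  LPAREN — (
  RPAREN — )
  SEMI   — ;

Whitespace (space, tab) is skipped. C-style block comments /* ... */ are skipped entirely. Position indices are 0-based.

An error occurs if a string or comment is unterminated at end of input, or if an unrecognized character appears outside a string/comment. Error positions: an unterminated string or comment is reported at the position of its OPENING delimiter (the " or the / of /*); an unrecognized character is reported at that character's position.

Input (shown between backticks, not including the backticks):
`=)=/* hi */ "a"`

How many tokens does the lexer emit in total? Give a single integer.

Answer: 4

Derivation:
pos=0: emit EQ '='
pos=1: emit RPAREN ')'
pos=2: emit EQ '='
pos=3: enter COMMENT mode (saw '/*')
exit COMMENT mode (now at pos=11)
pos=12: enter STRING mode
pos=12: emit STR "a" (now at pos=15)
DONE. 4 tokens: [EQ, RPAREN, EQ, STR]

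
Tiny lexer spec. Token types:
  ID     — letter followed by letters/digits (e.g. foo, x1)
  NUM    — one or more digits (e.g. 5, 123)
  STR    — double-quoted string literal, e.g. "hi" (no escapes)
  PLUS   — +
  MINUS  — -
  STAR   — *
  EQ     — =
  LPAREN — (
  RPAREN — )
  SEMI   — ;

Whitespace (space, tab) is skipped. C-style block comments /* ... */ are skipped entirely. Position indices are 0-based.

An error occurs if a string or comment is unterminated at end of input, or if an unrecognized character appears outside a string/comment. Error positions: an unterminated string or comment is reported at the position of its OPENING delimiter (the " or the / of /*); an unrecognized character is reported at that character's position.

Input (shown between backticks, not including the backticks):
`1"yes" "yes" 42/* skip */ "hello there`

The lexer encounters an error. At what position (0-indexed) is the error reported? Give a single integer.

pos=0: emit NUM '1' (now at pos=1)
pos=1: enter STRING mode
pos=1: emit STR "yes" (now at pos=6)
pos=7: enter STRING mode
pos=7: emit STR "yes" (now at pos=12)
pos=13: emit NUM '42' (now at pos=15)
pos=15: enter COMMENT mode (saw '/*')
exit COMMENT mode (now at pos=25)
pos=26: enter STRING mode
pos=26: ERROR — unterminated string

Answer: 26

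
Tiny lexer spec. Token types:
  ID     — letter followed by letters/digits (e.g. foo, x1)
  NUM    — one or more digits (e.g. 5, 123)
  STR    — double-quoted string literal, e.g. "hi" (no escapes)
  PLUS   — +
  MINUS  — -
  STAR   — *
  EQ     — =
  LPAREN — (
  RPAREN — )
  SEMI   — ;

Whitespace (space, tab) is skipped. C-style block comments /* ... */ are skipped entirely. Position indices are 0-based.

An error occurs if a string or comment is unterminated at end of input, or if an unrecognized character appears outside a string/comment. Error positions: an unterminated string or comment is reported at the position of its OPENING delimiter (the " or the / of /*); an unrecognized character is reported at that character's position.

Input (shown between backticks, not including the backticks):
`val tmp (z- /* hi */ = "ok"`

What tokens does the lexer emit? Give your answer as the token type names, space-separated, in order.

pos=0: emit ID 'val' (now at pos=3)
pos=4: emit ID 'tmp' (now at pos=7)
pos=8: emit LPAREN '('
pos=9: emit ID 'z' (now at pos=10)
pos=10: emit MINUS '-'
pos=12: enter COMMENT mode (saw '/*')
exit COMMENT mode (now at pos=20)
pos=21: emit EQ '='
pos=23: enter STRING mode
pos=23: emit STR "ok" (now at pos=27)
DONE. 7 tokens: [ID, ID, LPAREN, ID, MINUS, EQ, STR]

Answer: ID ID LPAREN ID MINUS EQ STR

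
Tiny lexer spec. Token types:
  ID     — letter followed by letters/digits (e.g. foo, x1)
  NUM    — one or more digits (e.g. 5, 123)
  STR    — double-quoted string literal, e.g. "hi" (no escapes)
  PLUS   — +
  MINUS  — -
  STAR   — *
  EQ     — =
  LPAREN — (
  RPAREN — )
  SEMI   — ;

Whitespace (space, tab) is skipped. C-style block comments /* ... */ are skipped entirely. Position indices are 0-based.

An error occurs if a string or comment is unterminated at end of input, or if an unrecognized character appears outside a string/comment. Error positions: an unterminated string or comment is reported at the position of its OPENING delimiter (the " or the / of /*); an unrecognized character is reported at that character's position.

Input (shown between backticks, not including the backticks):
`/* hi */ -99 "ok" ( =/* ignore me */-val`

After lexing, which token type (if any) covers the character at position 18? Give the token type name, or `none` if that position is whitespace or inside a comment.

pos=0: enter COMMENT mode (saw '/*')
exit COMMENT mode (now at pos=8)
pos=9: emit MINUS '-'
pos=10: emit NUM '99' (now at pos=12)
pos=13: enter STRING mode
pos=13: emit STR "ok" (now at pos=17)
pos=18: emit LPAREN '('
pos=20: emit EQ '='
pos=21: enter COMMENT mode (saw '/*')
exit COMMENT mode (now at pos=36)
pos=36: emit MINUS '-'
pos=37: emit ID 'val' (now at pos=40)
DONE. 7 tokens: [MINUS, NUM, STR, LPAREN, EQ, MINUS, ID]
Position 18: char is '(' -> LPAREN

Answer: LPAREN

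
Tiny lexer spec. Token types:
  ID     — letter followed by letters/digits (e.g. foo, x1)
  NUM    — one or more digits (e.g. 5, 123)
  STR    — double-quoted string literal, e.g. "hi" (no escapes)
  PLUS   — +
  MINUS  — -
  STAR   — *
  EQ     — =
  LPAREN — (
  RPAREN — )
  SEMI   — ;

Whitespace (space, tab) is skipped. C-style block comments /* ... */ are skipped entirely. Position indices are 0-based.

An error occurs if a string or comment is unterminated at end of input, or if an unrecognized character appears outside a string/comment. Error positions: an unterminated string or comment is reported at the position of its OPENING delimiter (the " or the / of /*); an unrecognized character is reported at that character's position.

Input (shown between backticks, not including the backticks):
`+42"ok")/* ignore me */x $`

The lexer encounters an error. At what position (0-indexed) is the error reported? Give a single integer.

pos=0: emit PLUS '+'
pos=1: emit NUM '42' (now at pos=3)
pos=3: enter STRING mode
pos=3: emit STR "ok" (now at pos=7)
pos=7: emit RPAREN ')'
pos=8: enter COMMENT mode (saw '/*')
exit COMMENT mode (now at pos=23)
pos=23: emit ID 'x' (now at pos=24)
pos=25: ERROR — unrecognized char '$'

Answer: 25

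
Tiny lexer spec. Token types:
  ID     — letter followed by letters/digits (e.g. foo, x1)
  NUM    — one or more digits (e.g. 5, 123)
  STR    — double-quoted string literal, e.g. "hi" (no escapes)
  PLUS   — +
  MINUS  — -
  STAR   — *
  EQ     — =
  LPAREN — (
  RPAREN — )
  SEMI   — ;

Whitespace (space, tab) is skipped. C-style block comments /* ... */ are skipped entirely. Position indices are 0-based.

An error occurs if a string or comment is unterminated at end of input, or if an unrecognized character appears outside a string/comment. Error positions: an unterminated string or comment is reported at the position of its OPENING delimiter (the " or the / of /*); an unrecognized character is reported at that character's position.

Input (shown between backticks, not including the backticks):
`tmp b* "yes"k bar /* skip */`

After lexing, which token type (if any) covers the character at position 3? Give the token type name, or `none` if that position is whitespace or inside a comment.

pos=0: emit ID 'tmp' (now at pos=3)
pos=4: emit ID 'b' (now at pos=5)
pos=5: emit STAR '*'
pos=7: enter STRING mode
pos=7: emit STR "yes" (now at pos=12)
pos=12: emit ID 'k' (now at pos=13)
pos=14: emit ID 'bar' (now at pos=17)
pos=18: enter COMMENT mode (saw '/*')
exit COMMENT mode (now at pos=28)
DONE. 6 tokens: [ID, ID, STAR, STR, ID, ID]
Position 3: char is ' ' -> none

Answer: none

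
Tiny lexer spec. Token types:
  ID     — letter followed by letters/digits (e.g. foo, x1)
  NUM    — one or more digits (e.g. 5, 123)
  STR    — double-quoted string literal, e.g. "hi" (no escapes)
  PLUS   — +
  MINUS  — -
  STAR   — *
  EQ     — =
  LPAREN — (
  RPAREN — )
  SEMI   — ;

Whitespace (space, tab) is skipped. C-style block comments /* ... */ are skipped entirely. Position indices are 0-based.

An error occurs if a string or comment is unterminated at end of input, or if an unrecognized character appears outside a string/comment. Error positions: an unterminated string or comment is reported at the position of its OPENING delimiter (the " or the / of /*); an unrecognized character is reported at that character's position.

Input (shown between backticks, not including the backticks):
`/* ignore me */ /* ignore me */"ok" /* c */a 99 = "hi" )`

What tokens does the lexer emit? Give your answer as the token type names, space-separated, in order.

Answer: STR ID NUM EQ STR RPAREN

Derivation:
pos=0: enter COMMENT mode (saw '/*')
exit COMMENT mode (now at pos=15)
pos=16: enter COMMENT mode (saw '/*')
exit COMMENT mode (now at pos=31)
pos=31: enter STRING mode
pos=31: emit STR "ok" (now at pos=35)
pos=36: enter COMMENT mode (saw '/*')
exit COMMENT mode (now at pos=43)
pos=43: emit ID 'a' (now at pos=44)
pos=45: emit NUM '99' (now at pos=47)
pos=48: emit EQ '='
pos=50: enter STRING mode
pos=50: emit STR "hi" (now at pos=54)
pos=55: emit RPAREN ')'
DONE. 6 tokens: [STR, ID, NUM, EQ, STR, RPAREN]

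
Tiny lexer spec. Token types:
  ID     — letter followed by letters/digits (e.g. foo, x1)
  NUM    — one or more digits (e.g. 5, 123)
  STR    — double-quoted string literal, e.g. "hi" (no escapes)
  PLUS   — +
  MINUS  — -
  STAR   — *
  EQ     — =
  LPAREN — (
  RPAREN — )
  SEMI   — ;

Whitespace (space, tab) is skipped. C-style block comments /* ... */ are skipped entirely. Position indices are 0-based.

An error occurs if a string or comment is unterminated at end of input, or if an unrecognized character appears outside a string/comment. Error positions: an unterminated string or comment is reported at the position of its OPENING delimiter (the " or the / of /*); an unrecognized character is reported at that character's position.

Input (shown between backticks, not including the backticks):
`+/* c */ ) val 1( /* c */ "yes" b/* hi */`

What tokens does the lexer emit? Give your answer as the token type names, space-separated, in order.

Answer: PLUS RPAREN ID NUM LPAREN STR ID

Derivation:
pos=0: emit PLUS '+'
pos=1: enter COMMENT mode (saw '/*')
exit COMMENT mode (now at pos=8)
pos=9: emit RPAREN ')'
pos=11: emit ID 'val' (now at pos=14)
pos=15: emit NUM '1' (now at pos=16)
pos=16: emit LPAREN '('
pos=18: enter COMMENT mode (saw '/*')
exit COMMENT mode (now at pos=25)
pos=26: enter STRING mode
pos=26: emit STR "yes" (now at pos=31)
pos=32: emit ID 'b' (now at pos=33)
pos=33: enter COMMENT mode (saw '/*')
exit COMMENT mode (now at pos=41)
DONE. 7 tokens: [PLUS, RPAREN, ID, NUM, LPAREN, STR, ID]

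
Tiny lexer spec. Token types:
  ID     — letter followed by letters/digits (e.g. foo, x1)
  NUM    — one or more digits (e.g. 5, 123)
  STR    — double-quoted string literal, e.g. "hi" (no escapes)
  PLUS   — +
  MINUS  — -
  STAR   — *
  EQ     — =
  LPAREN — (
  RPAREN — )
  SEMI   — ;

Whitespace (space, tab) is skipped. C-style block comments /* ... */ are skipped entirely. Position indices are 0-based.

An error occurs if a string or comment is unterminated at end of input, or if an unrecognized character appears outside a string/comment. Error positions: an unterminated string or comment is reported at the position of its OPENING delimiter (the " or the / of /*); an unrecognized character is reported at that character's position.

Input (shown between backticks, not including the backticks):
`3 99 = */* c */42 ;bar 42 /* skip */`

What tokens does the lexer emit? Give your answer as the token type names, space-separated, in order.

pos=0: emit NUM '3' (now at pos=1)
pos=2: emit NUM '99' (now at pos=4)
pos=5: emit EQ '='
pos=7: emit STAR '*'
pos=8: enter COMMENT mode (saw '/*')
exit COMMENT mode (now at pos=15)
pos=15: emit NUM '42' (now at pos=17)
pos=18: emit SEMI ';'
pos=19: emit ID 'bar' (now at pos=22)
pos=23: emit NUM '42' (now at pos=25)
pos=26: enter COMMENT mode (saw '/*')
exit COMMENT mode (now at pos=36)
DONE. 8 tokens: [NUM, NUM, EQ, STAR, NUM, SEMI, ID, NUM]

Answer: NUM NUM EQ STAR NUM SEMI ID NUM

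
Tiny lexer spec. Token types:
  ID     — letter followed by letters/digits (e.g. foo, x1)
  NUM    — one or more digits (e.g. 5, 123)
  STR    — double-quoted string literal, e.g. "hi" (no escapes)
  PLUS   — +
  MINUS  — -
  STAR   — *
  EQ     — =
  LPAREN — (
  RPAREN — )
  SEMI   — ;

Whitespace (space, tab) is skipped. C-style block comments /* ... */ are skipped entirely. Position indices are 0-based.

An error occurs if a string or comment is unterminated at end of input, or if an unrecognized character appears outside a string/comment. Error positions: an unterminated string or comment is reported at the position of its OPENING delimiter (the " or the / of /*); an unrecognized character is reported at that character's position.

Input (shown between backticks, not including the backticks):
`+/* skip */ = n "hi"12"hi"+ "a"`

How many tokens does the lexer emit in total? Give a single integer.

pos=0: emit PLUS '+'
pos=1: enter COMMENT mode (saw '/*')
exit COMMENT mode (now at pos=11)
pos=12: emit EQ '='
pos=14: emit ID 'n' (now at pos=15)
pos=16: enter STRING mode
pos=16: emit STR "hi" (now at pos=20)
pos=20: emit NUM '12' (now at pos=22)
pos=22: enter STRING mode
pos=22: emit STR "hi" (now at pos=26)
pos=26: emit PLUS '+'
pos=28: enter STRING mode
pos=28: emit STR "a" (now at pos=31)
DONE. 8 tokens: [PLUS, EQ, ID, STR, NUM, STR, PLUS, STR]

Answer: 8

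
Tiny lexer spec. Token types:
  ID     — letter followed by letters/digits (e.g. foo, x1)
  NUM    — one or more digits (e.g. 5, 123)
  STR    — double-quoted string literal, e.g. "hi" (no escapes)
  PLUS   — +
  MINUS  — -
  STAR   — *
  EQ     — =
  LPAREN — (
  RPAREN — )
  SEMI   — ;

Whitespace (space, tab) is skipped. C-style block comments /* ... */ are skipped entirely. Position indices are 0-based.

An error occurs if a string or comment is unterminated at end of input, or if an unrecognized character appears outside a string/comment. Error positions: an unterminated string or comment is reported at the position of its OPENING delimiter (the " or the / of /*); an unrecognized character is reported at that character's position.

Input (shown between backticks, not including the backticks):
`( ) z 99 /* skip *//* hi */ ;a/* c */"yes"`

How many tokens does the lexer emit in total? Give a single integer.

Answer: 7

Derivation:
pos=0: emit LPAREN '('
pos=2: emit RPAREN ')'
pos=4: emit ID 'z' (now at pos=5)
pos=6: emit NUM '99' (now at pos=8)
pos=9: enter COMMENT mode (saw '/*')
exit COMMENT mode (now at pos=19)
pos=19: enter COMMENT mode (saw '/*')
exit COMMENT mode (now at pos=27)
pos=28: emit SEMI ';'
pos=29: emit ID 'a' (now at pos=30)
pos=30: enter COMMENT mode (saw '/*')
exit COMMENT mode (now at pos=37)
pos=37: enter STRING mode
pos=37: emit STR "yes" (now at pos=42)
DONE. 7 tokens: [LPAREN, RPAREN, ID, NUM, SEMI, ID, STR]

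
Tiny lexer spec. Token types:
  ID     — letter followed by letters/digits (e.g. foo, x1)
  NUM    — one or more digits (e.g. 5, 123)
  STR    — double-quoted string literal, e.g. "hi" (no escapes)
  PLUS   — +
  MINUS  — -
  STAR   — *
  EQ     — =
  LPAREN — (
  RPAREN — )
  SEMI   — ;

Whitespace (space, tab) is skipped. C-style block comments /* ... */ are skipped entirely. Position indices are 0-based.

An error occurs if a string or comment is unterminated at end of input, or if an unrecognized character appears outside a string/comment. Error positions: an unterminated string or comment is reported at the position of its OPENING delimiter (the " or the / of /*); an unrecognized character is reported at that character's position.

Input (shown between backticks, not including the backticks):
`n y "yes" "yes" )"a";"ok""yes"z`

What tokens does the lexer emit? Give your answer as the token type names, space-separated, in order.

pos=0: emit ID 'n' (now at pos=1)
pos=2: emit ID 'y' (now at pos=3)
pos=4: enter STRING mode
pos=4: emit STR "yes" (now at pos=9)
pos=10: enter STRING mode
pos=10: emit STR "yes" (now at pos=15)
pos=16: emit RPAREN ')'
pos=17: enter STRING mode
pos=17: emit STR "a" (now at pos=20)
pos=20: emit SEMI ';'
pos=21: enter STRING mode
pos=21: emit STR "ok" (now at pos=25)
pos=25: enter STRING mode
pos=25: emit STR "yes" (now at pos=30)
pos=30: emit ID 'z' (now at pos=31)
DONE. 10 tokens: [ID, ID, STR, STR, RPAREN, STR, SEMI, STR, STR, ID]

Answer: ID ID STR STR RPAREN STR SEMI STR STR ID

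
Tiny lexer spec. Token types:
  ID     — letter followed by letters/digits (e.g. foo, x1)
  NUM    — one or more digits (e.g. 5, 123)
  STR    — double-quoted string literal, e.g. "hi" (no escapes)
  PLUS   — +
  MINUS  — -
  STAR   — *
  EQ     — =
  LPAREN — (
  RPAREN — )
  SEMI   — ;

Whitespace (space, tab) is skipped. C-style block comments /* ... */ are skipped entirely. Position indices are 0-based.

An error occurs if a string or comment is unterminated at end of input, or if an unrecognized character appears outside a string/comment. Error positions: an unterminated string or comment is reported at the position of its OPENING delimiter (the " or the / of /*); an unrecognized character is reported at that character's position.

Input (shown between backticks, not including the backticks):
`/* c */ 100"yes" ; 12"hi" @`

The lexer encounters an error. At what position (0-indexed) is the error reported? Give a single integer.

pos=0: enter COMMENT mode (saw '/*')
exit COMMENT mode (now at pos=7)
pos=8: emit NUM '100' (now at pos=11)
pos=11: enter STRING mode
pos=11: emit STR "yes" (now at pos=16)
pos=17: emit SEMI ';'
pos=19: emit NUM '12' (now at pos=21)
pos=21: enter STRING mode
pos=21: emit STR "hi" (now at pos=25)
pos=26: ERROR — unrecognized char '@'

Answer: 26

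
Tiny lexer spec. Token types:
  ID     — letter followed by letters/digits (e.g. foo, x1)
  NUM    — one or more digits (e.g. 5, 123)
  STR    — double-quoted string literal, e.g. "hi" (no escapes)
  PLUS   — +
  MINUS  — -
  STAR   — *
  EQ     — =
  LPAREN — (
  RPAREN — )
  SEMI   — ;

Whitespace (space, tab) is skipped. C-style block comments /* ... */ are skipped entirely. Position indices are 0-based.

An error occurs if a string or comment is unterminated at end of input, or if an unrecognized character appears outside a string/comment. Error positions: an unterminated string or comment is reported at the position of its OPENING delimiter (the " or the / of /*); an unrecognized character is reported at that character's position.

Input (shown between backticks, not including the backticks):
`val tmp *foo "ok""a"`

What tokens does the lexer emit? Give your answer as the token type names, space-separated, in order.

Answer: ID ID STAR ID STR STR

Derivation:
pos=0: emit ID 'val' (now at pos=3)
pos=4: emit ID 'tmp' (now at pos=7)
pos=8: emit STAR '*'
pos=9: emit ID 'foo' (now at pos=12)
pos=13: enter STRING mode
pos=13: emit STR "ok" (now at pos=17)
pos=17: enter STRING mode
pos=17: emit STR "a" (now at pos=20)
DONE. 6 tokens: [ID, ID, STAR, ID, STR, STR]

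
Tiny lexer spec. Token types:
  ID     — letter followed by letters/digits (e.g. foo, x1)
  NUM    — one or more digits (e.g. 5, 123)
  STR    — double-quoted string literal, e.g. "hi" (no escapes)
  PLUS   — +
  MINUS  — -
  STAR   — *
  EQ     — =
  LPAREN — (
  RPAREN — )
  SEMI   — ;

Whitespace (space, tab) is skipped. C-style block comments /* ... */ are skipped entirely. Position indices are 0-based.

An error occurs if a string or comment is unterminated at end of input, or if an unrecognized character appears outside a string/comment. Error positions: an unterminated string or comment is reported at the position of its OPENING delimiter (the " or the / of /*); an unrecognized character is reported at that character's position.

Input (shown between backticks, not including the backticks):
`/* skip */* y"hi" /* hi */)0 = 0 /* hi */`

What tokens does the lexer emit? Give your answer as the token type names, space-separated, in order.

pos=0: enter COMMENT mode (saw '/*')
exit COMMENT mode (now at pos=10)
pos=10: emit STAR '*'
pos=12: emit ID 'y' (now at pos=13)
pos=13: enter STRING mode
pos=13: emit STR "hi" (now at pos=17)
pos=18: enter COMMENT mode (saw '/*')
exit COMMENT mode (now at pos=26)
pos=26: emit RPAREN ')'
pos=27: emit NUM '0' (now at pos=28)
pos=29: emit EQ '='
pos=31: emit NUM '0' (now at pos=32)
pos=33: enter COMMENT mode (saw '/*')
exit COMMENT mode (now at pos=41)
DONE. 7 tokens: [STAR, ID, STR, RPAREN, NUM, EQ, NUM]

Answer: STAR ID STR RPAREN NUM EQ NUM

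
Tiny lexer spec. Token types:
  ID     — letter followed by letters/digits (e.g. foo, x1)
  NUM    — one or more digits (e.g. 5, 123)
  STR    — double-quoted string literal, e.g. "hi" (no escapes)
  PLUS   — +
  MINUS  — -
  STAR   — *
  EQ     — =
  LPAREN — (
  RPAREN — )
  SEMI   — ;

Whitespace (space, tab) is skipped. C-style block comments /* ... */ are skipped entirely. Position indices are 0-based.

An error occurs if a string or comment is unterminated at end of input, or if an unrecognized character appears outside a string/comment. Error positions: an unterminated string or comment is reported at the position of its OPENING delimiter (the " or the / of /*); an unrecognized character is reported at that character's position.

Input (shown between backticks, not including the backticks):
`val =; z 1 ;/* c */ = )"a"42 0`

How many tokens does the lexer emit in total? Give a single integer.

Answer: 11

Derivation:
pos=0: emit ID 'val' (now at pos=3)
pos=4: emit EQ '='
pos=5: emit SEMI ';'
pos=7: emit ID 'z' (now at pos=8)
pos=9: emit NUM '1' (now at pos=10)
pos=11: emit SEMI ';'
pos=12: enter COMMENT mode (saw '/*')
exit COMMENT mode (now at pos=19)
pos=20: emit EQ '='
pos=22: emit RPAREN ')'
pos=23: enter STRING mode
pos=23: emit STR "a" (now at pos=26)
pos=26: emit NUM '42' (now at pos=28)
pos=29: emit NUM '0' (now at pos=30)
DONE. 11 tokens: [ID, EQ, SEMI, ID, NUM, SEMI, EQ, RPAREN, STR, NUM, NUM]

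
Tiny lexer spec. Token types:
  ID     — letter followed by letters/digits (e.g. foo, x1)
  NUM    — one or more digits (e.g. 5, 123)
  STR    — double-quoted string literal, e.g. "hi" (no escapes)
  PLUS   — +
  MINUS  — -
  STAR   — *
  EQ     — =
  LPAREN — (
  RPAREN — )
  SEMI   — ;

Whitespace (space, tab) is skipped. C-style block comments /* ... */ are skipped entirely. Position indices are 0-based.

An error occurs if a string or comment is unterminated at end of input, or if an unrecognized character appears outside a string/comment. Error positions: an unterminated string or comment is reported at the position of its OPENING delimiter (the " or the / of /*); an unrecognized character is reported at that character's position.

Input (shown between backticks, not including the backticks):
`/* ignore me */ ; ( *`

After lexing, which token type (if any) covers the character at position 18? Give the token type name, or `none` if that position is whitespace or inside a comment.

pos=0: enter COMMENT mode (saw '/*')
exit COMMENT mode (now at pos=15)
pos=16: emit SEMI ';'
pos=18: emit LPAREN '('
pos=20: emit STAR '*'
DONE. 3 tokens: [SEMI, LPAREN, STAR]
Position 18: char is '(' -> LPAREN

Answer: LPAREN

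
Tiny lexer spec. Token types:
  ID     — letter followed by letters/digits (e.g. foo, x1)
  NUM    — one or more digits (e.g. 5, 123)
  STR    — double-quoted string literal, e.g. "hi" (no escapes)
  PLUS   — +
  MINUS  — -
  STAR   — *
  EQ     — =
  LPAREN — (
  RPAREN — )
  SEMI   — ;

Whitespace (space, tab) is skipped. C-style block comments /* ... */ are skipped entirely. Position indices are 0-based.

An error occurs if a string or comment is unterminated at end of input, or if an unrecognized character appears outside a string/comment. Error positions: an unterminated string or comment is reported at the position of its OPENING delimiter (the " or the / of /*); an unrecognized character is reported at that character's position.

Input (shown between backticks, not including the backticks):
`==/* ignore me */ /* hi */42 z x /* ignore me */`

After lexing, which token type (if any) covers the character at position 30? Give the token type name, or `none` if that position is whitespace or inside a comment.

Answer: none

Derivation:
pos=0: emit EQ '='
pos=1: emit EQ '='
pos=2: enter COMMENT mode (saw '/*')
exit COMMENT mode (now at pos=17)
pos=18: enter COMMENT mode (saw '/*')
exit COMMENT mode (now at pos=26)
pos=26: emit NUM '42' (now at pos=28)
pos=29: emit ID 'z' (now at pos=30)
pos=31: emit ID 'x' (now at pos=32)
pos=33: enter COMMENT mode (saw '/*')
exit COMMENT mode (now at pos=48)
DONE. 5 tokens: [EQ, EQ, NUM, ID, ID]
Position 30: char is ' ' -> none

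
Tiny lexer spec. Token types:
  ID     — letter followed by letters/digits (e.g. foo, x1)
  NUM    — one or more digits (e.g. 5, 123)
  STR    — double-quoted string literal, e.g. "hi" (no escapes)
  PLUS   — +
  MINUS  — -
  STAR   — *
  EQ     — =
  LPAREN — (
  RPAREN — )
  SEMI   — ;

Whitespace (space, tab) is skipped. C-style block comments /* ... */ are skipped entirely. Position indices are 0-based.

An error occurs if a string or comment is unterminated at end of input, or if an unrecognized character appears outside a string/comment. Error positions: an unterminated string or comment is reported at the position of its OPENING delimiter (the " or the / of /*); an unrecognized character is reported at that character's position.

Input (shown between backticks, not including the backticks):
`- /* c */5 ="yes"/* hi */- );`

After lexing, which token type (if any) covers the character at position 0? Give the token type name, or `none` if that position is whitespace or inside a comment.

Answer: MINUS

Derivation:
pos=0: emit MINUS '-'
pos=2: enter COMMENT mode (saw '/*')
exit COMMENT mode (now at pos=9)
pos=9: emit NUM '5' (now at pos=10)
pos=11: emit EQ '='
pos=12: enter STRING mode
pos=12: emit STR "yes" (now at pos=17)
pos=17: enter COMMENT mode (saw '/*')
exit COMMENT mode (now at pos=25)
pos=25: emit MINUS '-'
pos=27: emit RPAREN ')'
pos=28: emit SEMI ';'
DONE. 7 tokens: [MINUS, NUM, EQ, STR, MINUS, RPAREN, SEMI]
Position 0: char is '-' -> MINUS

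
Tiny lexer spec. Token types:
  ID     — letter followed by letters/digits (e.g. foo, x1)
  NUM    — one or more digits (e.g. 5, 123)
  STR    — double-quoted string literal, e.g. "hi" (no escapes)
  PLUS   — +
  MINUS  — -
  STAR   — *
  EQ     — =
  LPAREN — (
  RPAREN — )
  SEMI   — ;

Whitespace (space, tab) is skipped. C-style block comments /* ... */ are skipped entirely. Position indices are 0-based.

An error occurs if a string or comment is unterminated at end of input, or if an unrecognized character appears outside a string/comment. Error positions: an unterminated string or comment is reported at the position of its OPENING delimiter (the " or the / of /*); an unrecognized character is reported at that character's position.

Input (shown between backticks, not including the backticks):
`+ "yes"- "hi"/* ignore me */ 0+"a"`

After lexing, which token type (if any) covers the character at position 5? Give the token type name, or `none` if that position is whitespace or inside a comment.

Answer: STR

Derivation:
pos=0: emit PLUS '+'
pos=2: enter STRING mode
pos=2: emit STR "yes" (now at pos=7)
pos=7: emit MINUS '-'
pos=9: enter STRING mode
pos=9: emit STR "hi" (now at pos=13)
pos=13: enter COMMENT mode (saw '/*')
exit COMMENT mode (now at pos=28)
pos=29: emit NUM '0' (now at pos=30)
pos=30: emit PLUS '+'
pos=31: enter STRING mode
pos=31: emit STR "a" (now at pos=34)
DONE. 7 tokens: [PLUS, STR, MINUS, STR, NUM, PLUS, STR]
Position 5: char is 's' -> STR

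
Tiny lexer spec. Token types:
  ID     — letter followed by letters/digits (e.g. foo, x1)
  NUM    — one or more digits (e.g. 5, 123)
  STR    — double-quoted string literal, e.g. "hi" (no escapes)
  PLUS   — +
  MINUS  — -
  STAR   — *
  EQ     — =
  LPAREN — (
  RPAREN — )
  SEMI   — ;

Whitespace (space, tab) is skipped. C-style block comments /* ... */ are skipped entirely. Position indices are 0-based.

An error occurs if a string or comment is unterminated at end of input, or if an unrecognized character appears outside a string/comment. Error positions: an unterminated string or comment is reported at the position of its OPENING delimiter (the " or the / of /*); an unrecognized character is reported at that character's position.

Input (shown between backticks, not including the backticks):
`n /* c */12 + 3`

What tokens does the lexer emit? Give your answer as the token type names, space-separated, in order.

Answer: ID NUM PLUS NUM

Derivation:
pos=0: emit ID 'n' (now at pos=1)
pos=2: enter COMMENT mode (saw '/*')
exit COMMENT mode (now at pos=9)
pos=9: emit NUM '12' (now at pos=11)
pos=12: emit PLUS '+'
pos=14: emit NUM '3' (now at pos=15)
DONE. 4 tokens: [ID, NUM, PLUS, NUM]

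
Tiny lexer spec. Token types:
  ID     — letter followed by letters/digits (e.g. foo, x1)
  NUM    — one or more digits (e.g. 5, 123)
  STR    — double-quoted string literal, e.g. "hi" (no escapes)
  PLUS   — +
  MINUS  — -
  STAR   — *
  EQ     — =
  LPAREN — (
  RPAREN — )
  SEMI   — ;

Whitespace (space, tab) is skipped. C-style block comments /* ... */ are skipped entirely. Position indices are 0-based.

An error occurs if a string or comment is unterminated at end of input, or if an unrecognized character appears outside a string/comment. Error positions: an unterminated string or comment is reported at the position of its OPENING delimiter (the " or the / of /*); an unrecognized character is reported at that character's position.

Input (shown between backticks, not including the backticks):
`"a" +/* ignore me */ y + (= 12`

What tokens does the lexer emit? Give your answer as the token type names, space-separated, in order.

Answer: STR PLUS ID PLUS LPAREN EQ NUM

Derivation:
pos=0: enter STRING mode
pos=0: emit STR "a" (now at pos=3)
pos=4: emit PLUS '+'
pos=5: enter COMMENT mode (saw '/*')
exit COMMENT mode (now at pos=20)
pos=21: emit ID 'y' (now at pos=22)
pos=23: emit PLUS '+'
pos=25: emit LPAREN '('
pos=26: emit EQ '='
pos=28: emit NUM '12' (now at pos=30)
DONE. 7 tokens: [STR, PLUS, ID, PLUS, LPAREN, EQ, NUM]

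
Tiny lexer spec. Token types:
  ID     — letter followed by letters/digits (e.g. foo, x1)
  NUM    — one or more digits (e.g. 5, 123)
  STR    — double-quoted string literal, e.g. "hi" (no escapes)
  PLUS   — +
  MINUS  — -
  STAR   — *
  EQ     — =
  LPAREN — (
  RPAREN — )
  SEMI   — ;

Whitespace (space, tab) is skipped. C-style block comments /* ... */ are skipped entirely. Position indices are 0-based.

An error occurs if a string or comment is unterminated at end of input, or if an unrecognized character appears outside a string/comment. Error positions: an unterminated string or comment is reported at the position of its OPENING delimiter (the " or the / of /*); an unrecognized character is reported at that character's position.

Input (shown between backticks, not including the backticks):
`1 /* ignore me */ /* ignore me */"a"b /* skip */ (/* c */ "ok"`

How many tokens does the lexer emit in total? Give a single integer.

pos=0: emit NUM '1' (now at pos=1)
pos=2: enter COMMENT mode (saw '/*')
exit COMMENT mode (now at pos=17)
pos=18: enter COMMENT mode (saw '/*')
exit COMMENT mode (now at pos=33)
pos=33: enter STRING mode
pos=33: emit STR "a" (now at pos=36)
pos=36: emit ID 'b' (now at pos=37)
pos=38: enter COMMENT mode (saw '/*')
exit COMMENT mode (now at pos=48)
pos=49: emit LPAREN '('
pos=50: enter COMMENT mode (saw '/*')
exit COMMENT mode (now at pos=57)
pos=58: enter STRING mode
pos=58: emit STR "ok" (now at pos=62)
DONE. 5 tokens: [NUM, STR, ID, LPAREN, STR]

Answer: 5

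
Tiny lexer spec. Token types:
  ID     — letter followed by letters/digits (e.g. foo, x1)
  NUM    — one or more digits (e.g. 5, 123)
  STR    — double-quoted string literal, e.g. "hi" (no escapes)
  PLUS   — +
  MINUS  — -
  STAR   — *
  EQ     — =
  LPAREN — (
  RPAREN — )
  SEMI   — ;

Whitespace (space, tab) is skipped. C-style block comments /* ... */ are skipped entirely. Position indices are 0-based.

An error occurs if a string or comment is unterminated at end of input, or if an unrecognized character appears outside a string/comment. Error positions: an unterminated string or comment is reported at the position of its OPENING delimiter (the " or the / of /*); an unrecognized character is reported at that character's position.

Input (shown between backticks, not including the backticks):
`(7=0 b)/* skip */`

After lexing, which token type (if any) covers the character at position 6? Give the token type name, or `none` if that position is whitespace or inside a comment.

Answer: RPAREN

Derivation:
pos=0: emit LPAREN '('
pos=1: emit NUM '7' (now at pos=2)
pos=2: emit EQ '='
pos=3: emit NUM '0' (now at pos=4)
pos=5: emit ID 'b' (now at pos=6)
pos=6: emit RPAREN ')'
pos=7: enter COMMENT mode (saw '/*')
exit COMMENT mode (now at pos=17)
DONE. 6 tokens: [LPAREN, NUM, EQ, NUM, ID, RPAREN]
Position 6: char is ')' -> RPAREN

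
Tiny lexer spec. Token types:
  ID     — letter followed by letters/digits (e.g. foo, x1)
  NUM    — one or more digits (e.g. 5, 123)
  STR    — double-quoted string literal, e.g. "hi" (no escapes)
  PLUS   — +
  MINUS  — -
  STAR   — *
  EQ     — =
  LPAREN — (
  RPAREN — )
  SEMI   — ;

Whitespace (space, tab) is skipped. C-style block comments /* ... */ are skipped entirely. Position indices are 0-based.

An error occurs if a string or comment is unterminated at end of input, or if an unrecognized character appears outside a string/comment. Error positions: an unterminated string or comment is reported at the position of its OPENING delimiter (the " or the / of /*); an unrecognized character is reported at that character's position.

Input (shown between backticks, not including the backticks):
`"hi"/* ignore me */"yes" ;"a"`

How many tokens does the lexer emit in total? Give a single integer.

Answer: 4

Derivation:
pos=0: enter STRING mode
pos=0: emit STR "hi" (now at pos=4)
pos=4: enter COMMENT mode (saw '/*')
exit COMMENT mode (now at pos=19)
pos=19: enter STRING mode
pos=19: emit STR "yes" (now at pos=24)
pos=25: emit SEMI ';'
pos=26: enter STRING mode
pos=26: emit STR "a" (now at pos=29)
DONE. 4 tokens: [STR, STR, SEMI, STR]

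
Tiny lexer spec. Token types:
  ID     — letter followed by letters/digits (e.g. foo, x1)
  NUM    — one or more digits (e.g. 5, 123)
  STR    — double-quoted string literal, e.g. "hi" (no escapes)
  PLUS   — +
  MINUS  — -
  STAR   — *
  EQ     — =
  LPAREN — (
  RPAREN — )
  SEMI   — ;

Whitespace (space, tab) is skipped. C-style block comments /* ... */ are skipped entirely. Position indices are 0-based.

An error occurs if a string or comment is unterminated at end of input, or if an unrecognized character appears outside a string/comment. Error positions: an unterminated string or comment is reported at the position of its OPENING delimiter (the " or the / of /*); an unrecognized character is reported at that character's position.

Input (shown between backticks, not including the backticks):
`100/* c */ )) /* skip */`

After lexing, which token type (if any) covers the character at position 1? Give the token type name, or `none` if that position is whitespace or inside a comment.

Answer: NUM

Derivation:
pos=0: emit NUM '100' (now at pos=3)
pos=3: enter COMMENT mode (saw '/*')
exit COMMENT mode (now at pos=10)
pos=11: emit RPAREN ')'
pos=12: emit RPAREN ')'
pos=14: enter COMMENT mode (saw '/*')
exit COMMENT mode (now at pos=24)
DONE. 3 tokens: [NUM, RPAREN, RPAREN]
Position 1: char is '0' -> NUM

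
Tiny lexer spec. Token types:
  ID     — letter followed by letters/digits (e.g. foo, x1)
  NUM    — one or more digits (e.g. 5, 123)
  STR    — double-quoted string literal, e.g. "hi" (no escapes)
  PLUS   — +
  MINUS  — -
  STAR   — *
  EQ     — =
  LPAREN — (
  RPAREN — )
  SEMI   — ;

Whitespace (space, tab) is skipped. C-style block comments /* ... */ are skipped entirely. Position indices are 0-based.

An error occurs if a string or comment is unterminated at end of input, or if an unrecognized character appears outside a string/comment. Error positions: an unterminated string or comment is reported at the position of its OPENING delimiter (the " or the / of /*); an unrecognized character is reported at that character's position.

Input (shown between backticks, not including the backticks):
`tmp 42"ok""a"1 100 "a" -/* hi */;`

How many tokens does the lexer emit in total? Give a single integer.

Answer: 9

Derivation:
pos=0: emit ID 'tmp' (now at pos=3)
pos=4: emit NUM '42' (now at pos=6)
pos=6: enter STRING mode
pos=6: emit STR "ok" (now at pos=10)
pos=10: enter STRING mode
pos=10: emit STR "a" (now at pos=13)
pos=13: emit NUM '1' (now at pos=14)
pos=15: emit NUM '100' (now at pos=18)
pos=19: enter STRING mode
pos=19: emit STR "a" (now at pos=22)
pos=23: emit MINUS '-'
pos=24: enter COMMENT mode (saw '/*')
exit COMMENT mode (now at pos=32)
pos=32: emit SEMI ';'
DONE. 9 tokens: [ID, NUM, STR, STR, NUM, NUM, STR, MINUS, SEMI]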